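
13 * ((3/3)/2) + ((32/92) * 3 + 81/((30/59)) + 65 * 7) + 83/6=438617/690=635.68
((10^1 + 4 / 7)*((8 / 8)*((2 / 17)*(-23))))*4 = -13616 / 119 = -114.42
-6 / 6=-1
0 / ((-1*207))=0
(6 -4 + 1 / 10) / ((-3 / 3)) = -21 / 10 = -2.10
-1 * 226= -226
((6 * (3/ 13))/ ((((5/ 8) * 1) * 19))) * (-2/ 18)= -16/ 1235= -0.01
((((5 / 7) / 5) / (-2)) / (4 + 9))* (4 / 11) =-2 / 1001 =-0.00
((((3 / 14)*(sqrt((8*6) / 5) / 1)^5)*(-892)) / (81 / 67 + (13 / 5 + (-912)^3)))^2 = 127981747685818368 / 24719788466425716308406125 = 0.00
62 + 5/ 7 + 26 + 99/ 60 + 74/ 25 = 65327/ 700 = 93.32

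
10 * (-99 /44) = -45 /2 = -22.50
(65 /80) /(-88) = -13 /1408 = -0.01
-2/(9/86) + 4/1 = -136/9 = -15.11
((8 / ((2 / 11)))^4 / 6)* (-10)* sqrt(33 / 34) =-9370240* sqrt(1122) / 51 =-6154275.97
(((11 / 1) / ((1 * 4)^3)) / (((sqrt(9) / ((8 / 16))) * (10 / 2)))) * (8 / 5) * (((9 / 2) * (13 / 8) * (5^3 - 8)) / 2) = 50193 / 12800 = 3.92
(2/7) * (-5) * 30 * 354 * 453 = -48108600/7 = -6872657.14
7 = 7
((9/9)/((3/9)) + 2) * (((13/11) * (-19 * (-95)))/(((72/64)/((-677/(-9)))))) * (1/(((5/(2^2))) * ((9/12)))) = 2033383040/2673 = 760711.95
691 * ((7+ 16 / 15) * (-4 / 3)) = -334444 / 45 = -7432.09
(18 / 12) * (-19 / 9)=-19 / 6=-3.17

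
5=5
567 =567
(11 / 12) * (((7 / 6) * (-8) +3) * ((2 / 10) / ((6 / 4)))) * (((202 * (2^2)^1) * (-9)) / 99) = 7676 / 135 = 56.86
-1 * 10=-10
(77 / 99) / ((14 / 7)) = 7 / 18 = 0.39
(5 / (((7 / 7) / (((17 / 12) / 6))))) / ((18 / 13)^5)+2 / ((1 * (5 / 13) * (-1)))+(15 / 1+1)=7504439909 / 680244480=11.03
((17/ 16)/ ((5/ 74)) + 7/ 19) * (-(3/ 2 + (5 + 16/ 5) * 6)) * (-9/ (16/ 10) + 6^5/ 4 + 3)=-96309548127/ 60800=-1584038.62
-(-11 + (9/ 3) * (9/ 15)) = 46/ 5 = 9.20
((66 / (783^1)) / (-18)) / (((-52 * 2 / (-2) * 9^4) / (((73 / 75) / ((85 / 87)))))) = -803 / 58724230500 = -0.00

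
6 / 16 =3 / 8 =0.38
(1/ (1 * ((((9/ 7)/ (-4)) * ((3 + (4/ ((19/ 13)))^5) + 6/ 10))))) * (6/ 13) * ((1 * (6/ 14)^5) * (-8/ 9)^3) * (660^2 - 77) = 11042796183316480/ 273274644868407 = 40.41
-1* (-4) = 4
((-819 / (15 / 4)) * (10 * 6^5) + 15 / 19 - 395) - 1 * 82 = -322681944 / 19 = -16983260.21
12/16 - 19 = -73/4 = -18.25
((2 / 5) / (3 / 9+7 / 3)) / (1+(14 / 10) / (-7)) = 3 / 16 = 0.19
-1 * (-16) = 16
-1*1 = -1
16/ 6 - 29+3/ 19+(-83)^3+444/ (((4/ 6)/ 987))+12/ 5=24376399/ 285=85531.22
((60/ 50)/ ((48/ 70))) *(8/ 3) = 14/ 3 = 4.67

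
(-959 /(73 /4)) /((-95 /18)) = 69048 /6935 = 9.96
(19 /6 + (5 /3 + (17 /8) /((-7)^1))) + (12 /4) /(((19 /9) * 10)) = 74563 /15960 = 4.67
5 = 5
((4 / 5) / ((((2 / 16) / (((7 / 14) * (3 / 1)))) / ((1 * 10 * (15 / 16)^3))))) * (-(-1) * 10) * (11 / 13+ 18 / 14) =4910625 / 2912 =1686.34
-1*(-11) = 11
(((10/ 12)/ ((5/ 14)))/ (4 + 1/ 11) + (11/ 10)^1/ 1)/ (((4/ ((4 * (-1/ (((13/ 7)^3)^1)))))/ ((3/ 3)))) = -154693/ 593190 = -0.26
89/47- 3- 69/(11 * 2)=-4387/1034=-4.24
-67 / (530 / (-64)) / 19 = 2144 / 5035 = 0.43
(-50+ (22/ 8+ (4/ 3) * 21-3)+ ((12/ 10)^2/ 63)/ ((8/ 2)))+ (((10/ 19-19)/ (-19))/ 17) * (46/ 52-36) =-104187077/ 4295900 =-24.25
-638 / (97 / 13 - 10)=754 / 3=251.33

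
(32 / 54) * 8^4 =65536 / 27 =2427.26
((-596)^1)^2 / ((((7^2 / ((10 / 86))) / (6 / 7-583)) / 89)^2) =1168067035212250000 / 217533001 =5369608426.50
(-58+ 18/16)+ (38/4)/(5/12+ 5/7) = -48.48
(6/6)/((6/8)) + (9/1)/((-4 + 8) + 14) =11/6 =1.83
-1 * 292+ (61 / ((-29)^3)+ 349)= 1390112 / 24389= 57.00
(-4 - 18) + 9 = -13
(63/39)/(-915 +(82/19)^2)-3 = -12627630/4206683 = -3.00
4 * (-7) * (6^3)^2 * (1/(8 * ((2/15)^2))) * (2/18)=-1020600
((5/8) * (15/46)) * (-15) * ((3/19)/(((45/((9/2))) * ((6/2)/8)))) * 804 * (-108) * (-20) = -97686000/437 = -223537.76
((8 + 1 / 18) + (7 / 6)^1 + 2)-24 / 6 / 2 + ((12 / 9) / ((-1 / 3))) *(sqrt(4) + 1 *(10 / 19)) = -151 / 171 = -0.88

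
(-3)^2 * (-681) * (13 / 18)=-8853 / 2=-4426.50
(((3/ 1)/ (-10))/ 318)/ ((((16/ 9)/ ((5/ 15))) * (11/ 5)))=-3/ 37312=-0.00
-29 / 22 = -1.32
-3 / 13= -0.23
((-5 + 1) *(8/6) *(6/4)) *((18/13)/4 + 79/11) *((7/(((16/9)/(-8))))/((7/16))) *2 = 1240128/143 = 8672.22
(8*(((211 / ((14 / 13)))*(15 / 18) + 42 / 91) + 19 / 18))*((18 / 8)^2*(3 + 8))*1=53445645 / 728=73414.35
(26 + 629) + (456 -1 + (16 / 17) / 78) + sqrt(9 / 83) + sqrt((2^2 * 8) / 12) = 3 * sqrt(83) / 83 + 2 * sqrt(6) / 3 + 735938 / 663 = 1111.97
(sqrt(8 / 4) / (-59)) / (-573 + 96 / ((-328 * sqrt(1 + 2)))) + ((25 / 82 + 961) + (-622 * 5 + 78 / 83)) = -14617623 / 6806 -164 * sqrt(6) / 32563339059 + 321071 * sqrt(2) / 10854446353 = -2147.76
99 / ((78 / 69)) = 2277 / 26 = 87.58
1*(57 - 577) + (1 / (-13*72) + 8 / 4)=-518.00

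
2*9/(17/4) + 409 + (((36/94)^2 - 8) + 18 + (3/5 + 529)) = 178936659/187765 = 952.98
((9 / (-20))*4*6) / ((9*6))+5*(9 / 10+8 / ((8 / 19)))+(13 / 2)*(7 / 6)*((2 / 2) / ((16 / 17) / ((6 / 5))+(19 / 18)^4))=3725162601 / 36151370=103.04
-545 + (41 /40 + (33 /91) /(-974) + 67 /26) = -959726203 /1772680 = -541.40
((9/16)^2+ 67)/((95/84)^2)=399987/7600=52.63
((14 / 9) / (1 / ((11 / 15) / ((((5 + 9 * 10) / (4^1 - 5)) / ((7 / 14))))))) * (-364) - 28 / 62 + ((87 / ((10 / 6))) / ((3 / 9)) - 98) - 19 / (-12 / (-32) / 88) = -1748667187 / 397575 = -4398.33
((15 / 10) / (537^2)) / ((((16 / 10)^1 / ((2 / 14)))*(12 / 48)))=5 / 2691444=0.00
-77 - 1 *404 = -481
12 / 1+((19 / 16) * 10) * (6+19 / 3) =3803 / 24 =158.46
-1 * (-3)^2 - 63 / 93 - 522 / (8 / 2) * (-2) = 7791 / 31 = 251.32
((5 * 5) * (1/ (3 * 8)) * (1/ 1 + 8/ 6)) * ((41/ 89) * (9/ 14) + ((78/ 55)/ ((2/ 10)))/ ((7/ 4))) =496625/ 46992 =10.57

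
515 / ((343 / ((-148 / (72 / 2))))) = -19055 / 3087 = -6.17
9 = 9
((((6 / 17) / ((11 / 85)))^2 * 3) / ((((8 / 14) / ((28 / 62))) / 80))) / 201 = 1764000 / 251317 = 7.02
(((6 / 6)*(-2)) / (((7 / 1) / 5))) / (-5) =2 / 7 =0.29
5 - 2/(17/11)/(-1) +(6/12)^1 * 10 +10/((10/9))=345/17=20.29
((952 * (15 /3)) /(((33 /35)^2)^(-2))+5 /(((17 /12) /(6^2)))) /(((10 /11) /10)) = 31179052872 /728875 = 42776.95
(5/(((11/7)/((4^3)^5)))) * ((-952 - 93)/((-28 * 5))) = 25501368320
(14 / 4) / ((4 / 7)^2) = 343 / 32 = 10.72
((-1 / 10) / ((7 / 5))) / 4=-1 / 56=-0.02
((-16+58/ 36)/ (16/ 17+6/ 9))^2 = 19386409/ 242064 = 80.09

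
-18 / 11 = -1.64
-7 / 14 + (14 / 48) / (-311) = -3739 / 7464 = -0.50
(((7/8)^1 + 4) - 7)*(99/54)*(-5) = 19.48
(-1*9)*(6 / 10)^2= -81 / 25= -3.24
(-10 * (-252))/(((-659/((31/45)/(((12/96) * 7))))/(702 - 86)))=-1222144/659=-1854.54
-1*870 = -870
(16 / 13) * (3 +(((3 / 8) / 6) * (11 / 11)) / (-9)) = 431 / 117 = 3.68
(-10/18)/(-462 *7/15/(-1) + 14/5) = -25/9828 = -0.00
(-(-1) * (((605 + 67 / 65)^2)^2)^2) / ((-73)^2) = 5797813618100920094117711199197986816 / 1698058207894140625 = 3414378606779988592.38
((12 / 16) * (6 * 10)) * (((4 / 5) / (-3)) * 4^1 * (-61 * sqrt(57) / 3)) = 976 * sqrt(57) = 7368.64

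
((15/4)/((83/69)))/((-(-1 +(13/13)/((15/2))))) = 15525/4316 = 3.60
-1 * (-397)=397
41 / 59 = 0.69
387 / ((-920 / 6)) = -1161 / 460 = -2.52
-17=-17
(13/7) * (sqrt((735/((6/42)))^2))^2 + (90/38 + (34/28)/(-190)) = 130766869783/2660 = 49160477.36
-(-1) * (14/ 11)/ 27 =14/ 297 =0.05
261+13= 274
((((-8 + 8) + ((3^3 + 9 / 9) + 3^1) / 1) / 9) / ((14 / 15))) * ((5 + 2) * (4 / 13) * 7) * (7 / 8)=48.69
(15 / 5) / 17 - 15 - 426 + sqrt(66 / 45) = -7494 / 17 + sqrt(330) / 15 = -439.61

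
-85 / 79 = -1.08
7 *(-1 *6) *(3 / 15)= -42 / 5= -8.40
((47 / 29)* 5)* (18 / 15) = 282 / 29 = 9.72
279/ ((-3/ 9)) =-837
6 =6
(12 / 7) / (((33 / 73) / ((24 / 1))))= 91.01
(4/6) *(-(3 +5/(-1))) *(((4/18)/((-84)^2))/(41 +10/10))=1/1000188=0.00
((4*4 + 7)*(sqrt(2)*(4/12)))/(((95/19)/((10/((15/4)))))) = 184*sqrt(2)/45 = 5.78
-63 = -63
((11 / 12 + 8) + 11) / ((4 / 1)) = 239 / 48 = 4.98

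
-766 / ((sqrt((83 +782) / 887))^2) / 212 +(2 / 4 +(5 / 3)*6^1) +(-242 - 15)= -11470653 / 45845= -250.21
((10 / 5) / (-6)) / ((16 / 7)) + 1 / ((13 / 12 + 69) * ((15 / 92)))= -11771 / 201840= -0.06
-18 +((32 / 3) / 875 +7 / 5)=-16.59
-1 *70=-70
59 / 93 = 0.63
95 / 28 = 3.39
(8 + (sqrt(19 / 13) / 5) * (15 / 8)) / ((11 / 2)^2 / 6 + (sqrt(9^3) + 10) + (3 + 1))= 9 * sqrt(247) / 14365 + 192 / 1105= 0.18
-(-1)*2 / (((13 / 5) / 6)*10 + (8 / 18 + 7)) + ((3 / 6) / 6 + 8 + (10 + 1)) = 12245 / 636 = 19.25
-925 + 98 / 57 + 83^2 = 5965.72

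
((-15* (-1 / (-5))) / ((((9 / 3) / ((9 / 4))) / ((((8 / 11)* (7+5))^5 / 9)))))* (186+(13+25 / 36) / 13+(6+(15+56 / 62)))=-171655374569472 / 64903553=-2644776.24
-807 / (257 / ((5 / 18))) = -1345 / 1542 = -0.87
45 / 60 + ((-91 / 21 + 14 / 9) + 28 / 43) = -2131 / 1548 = -1.38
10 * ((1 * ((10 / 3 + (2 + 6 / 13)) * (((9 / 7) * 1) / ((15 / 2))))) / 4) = 226 / 91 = 2.48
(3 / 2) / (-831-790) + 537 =1740951 / 3242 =537.00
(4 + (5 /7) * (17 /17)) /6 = 11 /14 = 0.79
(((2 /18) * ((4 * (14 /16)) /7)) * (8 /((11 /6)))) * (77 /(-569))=-56 /1707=-0.03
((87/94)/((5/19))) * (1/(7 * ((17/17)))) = 1653/3290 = 0.50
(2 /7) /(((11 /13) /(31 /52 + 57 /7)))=3181 /1078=2.95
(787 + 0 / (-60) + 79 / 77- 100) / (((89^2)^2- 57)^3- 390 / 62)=1642318 / 589564486486731549967283033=0.00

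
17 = 17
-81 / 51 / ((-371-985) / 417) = 3753 / 7684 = 0.49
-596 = -596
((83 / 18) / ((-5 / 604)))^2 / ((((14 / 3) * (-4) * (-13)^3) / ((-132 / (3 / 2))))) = -6911347916 / 10380825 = -665.78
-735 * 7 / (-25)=1029 / 5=205.80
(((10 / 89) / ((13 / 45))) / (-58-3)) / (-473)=450 / 33382921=0.00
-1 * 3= -3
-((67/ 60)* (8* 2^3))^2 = -1149184/ 225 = -5107.48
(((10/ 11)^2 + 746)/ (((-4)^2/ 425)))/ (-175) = -768111/ 6776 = -113.36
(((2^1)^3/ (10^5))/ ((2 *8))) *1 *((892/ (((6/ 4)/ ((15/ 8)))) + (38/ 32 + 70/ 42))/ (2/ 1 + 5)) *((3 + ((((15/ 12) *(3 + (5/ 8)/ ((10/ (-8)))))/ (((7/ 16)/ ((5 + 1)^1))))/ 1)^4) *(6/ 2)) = 434622086491371/ 53782400000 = 8081.12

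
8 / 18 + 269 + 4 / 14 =16993 / 63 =269.73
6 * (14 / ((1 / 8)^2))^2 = 4816896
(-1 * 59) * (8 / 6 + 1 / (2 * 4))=-2065 / 24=-86.04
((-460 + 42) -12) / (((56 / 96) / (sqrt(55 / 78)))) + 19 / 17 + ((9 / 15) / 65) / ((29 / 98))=184073 / 160225 -860 * sqrt(4290) / 91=-617.84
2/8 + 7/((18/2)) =37/36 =1.03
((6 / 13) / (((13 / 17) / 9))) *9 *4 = 33048 / 169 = 195.55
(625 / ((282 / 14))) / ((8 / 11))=48125 / 1128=42.66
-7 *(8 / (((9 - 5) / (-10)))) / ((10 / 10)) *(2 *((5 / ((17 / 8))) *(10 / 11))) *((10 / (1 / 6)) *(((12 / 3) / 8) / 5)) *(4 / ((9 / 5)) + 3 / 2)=7504000 / 561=13376.11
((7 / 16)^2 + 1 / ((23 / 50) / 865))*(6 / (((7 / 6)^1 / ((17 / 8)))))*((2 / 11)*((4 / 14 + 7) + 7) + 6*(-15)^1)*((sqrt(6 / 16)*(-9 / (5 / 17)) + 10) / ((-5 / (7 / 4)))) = 5700944070315 / 906752 - 174448888551639*sqrt(6) / 36270080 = -5494142.84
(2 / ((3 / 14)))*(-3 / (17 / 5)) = -140 / 17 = -8.24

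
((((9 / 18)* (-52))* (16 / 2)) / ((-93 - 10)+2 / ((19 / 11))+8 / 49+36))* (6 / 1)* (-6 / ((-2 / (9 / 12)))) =2614248 / 61147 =42.75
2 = 2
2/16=1/8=0.12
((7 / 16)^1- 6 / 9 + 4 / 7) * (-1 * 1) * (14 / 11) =-115 / 264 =-0.44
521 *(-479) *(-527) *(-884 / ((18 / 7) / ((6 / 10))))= -27127695516.13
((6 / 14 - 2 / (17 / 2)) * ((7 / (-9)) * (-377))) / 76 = 8671 / 11628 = 0.75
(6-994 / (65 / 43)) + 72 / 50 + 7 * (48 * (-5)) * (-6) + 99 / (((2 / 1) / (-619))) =-13786909 / 650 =-21210.63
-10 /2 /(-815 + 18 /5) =25 /4057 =0.01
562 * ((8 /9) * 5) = 22480 /9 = 2497.78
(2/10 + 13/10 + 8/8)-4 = -3/2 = -1.50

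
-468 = -468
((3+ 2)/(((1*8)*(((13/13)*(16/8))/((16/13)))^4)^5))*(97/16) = 1066526278942720/19004963774880799438801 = 0.00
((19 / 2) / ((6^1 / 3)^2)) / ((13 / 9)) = 1.64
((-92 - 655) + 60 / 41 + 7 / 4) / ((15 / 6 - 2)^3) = -243962 / 41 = -5950.29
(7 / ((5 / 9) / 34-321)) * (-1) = 2142 / 98221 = 0.02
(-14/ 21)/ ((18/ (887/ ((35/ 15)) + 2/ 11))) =-29285/ 2079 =-14.09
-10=-10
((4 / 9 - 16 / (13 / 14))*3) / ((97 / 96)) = -62848 / 1261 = -49.84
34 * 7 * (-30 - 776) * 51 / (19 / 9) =-88049052 / 19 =-4634160.63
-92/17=-5.41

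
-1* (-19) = 19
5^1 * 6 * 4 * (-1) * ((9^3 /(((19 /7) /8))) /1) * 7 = -34292160 /19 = -1804850.53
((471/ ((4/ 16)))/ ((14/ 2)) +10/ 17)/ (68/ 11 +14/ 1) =176539/ 13209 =13.37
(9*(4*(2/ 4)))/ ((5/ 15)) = 54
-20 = -20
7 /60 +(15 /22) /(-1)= -0.57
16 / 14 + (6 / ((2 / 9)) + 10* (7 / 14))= 232 / 7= 33.14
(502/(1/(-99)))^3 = -122748653056392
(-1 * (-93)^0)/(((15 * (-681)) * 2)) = 1/20430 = 0.00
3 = 3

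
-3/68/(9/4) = -1/51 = -0.02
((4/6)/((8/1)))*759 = 63.25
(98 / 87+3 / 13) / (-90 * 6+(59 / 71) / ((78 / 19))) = -217970 / 86692571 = -0.00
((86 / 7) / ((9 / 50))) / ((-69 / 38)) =-163400 / 4347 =-37.59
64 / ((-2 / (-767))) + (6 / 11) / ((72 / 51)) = 1079953 / 44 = 24544.39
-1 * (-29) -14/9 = 247/9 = 27.44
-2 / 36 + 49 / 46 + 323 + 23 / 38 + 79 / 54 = 3847393 / 11799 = 326.08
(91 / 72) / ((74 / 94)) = 4277 / 2664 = 1.61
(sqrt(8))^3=16 * sqrt(2)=22.63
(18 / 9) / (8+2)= 1 / 5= 0.20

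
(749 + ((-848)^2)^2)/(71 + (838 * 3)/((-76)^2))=298683061515144/41261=7238871125.64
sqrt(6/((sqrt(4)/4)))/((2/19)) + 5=5 + 19 * sqrt(3)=37.91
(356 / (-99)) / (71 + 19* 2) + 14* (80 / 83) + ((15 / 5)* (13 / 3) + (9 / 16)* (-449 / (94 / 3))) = 24786589625 / 1347062112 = 18.40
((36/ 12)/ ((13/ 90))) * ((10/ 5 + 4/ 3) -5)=-450/ 13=-34.62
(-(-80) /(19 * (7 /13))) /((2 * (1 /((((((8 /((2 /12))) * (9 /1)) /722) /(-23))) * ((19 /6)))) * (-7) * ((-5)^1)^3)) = -3744 /10171175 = -0.00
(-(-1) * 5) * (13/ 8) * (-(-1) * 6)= 195/ 4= 48.75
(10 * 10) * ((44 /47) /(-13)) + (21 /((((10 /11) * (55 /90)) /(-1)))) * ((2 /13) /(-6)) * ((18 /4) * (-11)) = -55.18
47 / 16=2.94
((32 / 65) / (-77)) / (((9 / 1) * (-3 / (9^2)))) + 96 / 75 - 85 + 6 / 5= -2064583 / 25025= -82.50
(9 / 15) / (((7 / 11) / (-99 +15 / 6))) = -6369 / 70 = -90.99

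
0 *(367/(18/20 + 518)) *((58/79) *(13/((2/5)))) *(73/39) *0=0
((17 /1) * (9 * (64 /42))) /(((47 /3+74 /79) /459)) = 177533856 /27545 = 6445.23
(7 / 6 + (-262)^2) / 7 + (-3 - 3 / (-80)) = 16469863 / 1680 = 9803.49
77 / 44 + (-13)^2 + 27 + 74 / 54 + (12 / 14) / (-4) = 150373 / 756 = 198.91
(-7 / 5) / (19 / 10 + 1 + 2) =-2 / 7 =-0.29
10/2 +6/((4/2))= 8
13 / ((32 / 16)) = 13 / 2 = 6.50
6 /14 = 3 /7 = 0.43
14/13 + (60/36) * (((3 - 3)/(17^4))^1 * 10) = 14/13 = 1.08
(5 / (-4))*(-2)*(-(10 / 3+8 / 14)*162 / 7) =-11070 / 49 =-225.92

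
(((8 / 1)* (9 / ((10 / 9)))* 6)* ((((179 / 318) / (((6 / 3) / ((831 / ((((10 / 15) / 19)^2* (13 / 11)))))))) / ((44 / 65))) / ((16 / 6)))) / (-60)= -39146125581 / 67840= -577036.05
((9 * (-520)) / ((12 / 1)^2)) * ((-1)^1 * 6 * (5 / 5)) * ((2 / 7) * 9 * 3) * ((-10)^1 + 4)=-63180 / 7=-9025.71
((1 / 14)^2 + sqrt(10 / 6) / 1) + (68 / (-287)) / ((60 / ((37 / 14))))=-643 / 120540 + sqrt(15) / 3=1.29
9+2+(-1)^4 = 12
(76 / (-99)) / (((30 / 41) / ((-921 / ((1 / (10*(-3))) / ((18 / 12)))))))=-478306 / 11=-43482.36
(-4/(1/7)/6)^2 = 196/9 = 21.78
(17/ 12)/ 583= 0.00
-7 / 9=-0.78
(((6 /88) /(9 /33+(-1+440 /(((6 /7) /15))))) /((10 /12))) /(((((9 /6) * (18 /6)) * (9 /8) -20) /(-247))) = 4446 /25301735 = 0.00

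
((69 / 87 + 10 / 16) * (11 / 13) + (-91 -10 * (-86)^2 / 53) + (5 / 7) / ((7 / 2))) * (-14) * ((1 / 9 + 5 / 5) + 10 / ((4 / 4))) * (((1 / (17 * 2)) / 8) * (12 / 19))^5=7851512148075 / 503532872431418246144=0.00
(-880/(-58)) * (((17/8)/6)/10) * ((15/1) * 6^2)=8415/29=290.17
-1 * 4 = -4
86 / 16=43 / 8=5.38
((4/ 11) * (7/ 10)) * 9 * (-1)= -126/ 55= -2.29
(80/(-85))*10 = -160/17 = -9.41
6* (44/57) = 88/19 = 4.63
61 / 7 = 8.71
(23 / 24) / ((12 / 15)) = 115 / 96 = 1.20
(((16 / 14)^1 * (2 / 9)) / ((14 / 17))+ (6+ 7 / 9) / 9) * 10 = 42130 / 3969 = 10.61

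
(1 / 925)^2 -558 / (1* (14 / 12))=-478.29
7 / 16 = 0.44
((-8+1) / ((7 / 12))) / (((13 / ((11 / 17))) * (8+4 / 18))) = -594 / 8177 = -0.07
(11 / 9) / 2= 11 / 18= 0.61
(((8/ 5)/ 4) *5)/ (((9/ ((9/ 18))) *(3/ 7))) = 7/ 27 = 0.26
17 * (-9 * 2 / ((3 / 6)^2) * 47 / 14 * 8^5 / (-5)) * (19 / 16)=1119264768 / 35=31978993.37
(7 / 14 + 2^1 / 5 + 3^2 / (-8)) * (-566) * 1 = 2547 / 20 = 127.35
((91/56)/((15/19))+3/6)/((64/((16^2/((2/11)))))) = 56.28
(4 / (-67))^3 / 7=-64 / 2105341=-0.00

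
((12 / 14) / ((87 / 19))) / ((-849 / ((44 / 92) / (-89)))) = 418 / 352794309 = 0.00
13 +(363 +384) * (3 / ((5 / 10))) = 4495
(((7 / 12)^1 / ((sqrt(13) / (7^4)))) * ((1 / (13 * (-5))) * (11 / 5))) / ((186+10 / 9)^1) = -0.07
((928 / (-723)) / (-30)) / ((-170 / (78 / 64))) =-377 / 1229100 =-0.00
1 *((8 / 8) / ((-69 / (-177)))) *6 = 354 / 23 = 15.39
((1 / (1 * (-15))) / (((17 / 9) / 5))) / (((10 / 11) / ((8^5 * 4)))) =-2162688 / 85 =-25443.39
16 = 16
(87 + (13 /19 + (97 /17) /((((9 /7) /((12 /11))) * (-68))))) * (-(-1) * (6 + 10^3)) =15970995446 /181203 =88138.69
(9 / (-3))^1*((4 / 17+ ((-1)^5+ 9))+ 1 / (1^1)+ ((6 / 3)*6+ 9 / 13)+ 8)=-19842 / 221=-89.78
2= 2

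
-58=-58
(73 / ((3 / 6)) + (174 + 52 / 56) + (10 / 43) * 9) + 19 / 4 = 394637 / 1204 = 327.77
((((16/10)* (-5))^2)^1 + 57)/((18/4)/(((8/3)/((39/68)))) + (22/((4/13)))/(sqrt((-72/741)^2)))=394944/2404987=0.16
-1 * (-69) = 69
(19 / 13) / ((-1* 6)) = -19 / 78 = -0.24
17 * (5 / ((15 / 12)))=68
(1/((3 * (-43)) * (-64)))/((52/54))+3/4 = 53673/71552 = 0.75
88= 88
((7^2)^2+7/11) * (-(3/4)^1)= -39627/22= -1801.23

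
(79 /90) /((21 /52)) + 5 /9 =2579 /945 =2.73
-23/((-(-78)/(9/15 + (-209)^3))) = 524936383/195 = 2691981.45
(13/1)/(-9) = -1.44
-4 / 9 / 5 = -4 / 45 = -0.09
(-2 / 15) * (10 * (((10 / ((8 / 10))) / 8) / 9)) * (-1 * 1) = 25 / 108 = 0.23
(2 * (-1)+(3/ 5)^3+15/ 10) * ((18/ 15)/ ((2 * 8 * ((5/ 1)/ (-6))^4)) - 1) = 187369/ 781250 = 0.24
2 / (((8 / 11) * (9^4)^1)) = 11 / 26244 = 0.00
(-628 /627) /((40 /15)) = -157 /418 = -0.38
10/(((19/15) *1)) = 150/19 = 7.89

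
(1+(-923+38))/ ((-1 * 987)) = 884/ 987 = 0.90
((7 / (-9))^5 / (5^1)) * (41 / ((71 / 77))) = -53059699 / 20962395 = -2.53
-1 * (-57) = 57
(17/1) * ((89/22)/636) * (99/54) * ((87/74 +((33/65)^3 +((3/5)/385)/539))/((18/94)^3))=57701120080189811497/1564213087785348000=36.89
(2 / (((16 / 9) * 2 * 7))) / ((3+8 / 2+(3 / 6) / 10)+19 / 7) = 0.01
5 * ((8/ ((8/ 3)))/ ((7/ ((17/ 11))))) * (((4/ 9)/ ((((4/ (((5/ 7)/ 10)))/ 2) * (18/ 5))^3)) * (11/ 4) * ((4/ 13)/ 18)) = 10625/ 157277562624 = 0.00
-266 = -266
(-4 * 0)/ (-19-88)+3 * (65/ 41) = 195/ 41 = 4.76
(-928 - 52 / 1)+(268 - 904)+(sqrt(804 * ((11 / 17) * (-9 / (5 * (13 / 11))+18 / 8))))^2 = -1367801 / 1105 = -1237.83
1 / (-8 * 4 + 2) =-1 / 30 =-0.03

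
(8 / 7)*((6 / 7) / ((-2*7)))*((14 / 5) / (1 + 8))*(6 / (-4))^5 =0.17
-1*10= -10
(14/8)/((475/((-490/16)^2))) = 16807/4864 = 3.46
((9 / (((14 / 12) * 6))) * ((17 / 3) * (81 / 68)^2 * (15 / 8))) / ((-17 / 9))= -10.26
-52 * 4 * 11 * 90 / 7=-205920 / 7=-29417.14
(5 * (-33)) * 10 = -1650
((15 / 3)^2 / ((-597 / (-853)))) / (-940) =-4265 / 112236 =-0.04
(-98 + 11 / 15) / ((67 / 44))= -64196 / 1005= -63.88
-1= -1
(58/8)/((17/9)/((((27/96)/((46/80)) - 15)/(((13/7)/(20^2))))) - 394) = -60976125/3313742083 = -0.02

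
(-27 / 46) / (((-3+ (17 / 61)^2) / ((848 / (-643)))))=-21299004 / 80407793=-0.26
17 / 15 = 1.13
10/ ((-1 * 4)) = -5/ 2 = -2.50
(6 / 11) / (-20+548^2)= 3 / 1651562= 0.00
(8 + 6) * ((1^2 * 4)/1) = 56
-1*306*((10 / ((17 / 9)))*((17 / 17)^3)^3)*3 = -4860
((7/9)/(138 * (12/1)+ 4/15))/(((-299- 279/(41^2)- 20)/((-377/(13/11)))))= 18768365/39987759576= 0.00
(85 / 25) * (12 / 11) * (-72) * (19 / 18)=-15504 / 55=-281.89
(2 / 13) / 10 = 1 / 65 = 0.02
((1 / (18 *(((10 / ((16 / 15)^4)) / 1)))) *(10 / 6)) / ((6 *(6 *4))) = 1024 / 12301875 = 0.00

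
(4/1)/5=4/5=0.80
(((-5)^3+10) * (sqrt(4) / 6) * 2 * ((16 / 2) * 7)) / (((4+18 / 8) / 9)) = -30912 / 5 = -6182.40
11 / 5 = 2.20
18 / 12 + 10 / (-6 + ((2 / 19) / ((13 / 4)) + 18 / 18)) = -1259 / 2454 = -0.51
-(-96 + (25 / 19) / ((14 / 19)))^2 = -1739761 / 196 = -8876.33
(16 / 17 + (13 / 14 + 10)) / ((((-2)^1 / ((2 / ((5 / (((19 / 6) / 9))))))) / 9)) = -10735 / 1428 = -7.52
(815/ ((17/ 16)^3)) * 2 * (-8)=-10871.53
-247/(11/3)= -741/11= -67.36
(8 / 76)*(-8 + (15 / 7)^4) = 62834 / 45619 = 1.38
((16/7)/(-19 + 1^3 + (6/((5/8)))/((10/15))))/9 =-0.07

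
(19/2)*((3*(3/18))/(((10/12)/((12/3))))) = 114/5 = 22.80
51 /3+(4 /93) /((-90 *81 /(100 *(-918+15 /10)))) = 396403 /22599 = 17.54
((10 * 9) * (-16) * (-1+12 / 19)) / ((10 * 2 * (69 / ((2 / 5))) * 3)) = 0.05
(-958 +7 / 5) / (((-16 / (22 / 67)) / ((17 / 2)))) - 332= -885099 / 5360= -165.13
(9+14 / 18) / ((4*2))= 11 / 9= 1.22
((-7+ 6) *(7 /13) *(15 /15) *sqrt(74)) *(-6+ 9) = -21 *sqrt(74) /13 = -13.90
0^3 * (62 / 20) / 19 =0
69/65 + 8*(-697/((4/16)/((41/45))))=-11887411/585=-20320.36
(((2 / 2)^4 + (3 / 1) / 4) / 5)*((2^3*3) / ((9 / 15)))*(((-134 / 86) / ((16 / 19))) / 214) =-8911 / 73616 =-0.12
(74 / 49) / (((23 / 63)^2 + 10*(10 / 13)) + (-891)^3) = -38961 / 18248516427955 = -0.00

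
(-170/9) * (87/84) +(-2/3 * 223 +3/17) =-359971/2142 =-168.05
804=804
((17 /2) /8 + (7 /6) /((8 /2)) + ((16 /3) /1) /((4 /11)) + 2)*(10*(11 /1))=47575 /24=1982.29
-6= -6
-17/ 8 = -2.12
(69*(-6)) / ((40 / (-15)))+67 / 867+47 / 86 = 23244523 / 149124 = 155.87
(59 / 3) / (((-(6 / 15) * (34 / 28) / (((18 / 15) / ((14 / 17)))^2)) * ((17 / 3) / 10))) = -1062 / 7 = -151.71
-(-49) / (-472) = -49 / 472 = -0.10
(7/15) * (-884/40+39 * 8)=20293/150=135.29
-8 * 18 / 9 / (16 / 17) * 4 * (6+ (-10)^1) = 272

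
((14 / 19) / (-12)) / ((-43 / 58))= 203 / 2451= 0.08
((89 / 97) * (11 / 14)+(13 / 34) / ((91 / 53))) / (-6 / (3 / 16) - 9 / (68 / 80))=-389 / 17557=-0.02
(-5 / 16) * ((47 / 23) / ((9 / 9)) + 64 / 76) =-6305 / 6992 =-0.90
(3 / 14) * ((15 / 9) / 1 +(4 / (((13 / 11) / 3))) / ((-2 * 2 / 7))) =-314 / 91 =-3.45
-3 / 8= -0.38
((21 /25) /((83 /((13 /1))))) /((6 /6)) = 273 /2075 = 0.13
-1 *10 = -10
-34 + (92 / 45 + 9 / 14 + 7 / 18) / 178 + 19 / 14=-304886 / 9345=-32.63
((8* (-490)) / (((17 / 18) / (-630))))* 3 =133358400 / 17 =7844611.76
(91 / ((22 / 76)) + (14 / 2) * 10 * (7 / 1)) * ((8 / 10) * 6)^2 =5096448 / 275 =18532.54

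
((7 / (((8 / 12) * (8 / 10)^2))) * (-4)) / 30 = -35 / 16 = -2.19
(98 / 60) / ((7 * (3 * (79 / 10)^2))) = 70 / 56169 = 0.00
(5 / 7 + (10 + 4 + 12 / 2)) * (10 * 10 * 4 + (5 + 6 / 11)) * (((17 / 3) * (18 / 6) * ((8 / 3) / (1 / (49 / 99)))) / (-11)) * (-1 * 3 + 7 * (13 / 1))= -1642123840 / 1089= -1507919.04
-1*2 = -2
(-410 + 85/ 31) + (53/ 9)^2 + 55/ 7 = -6410717/ 17577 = -364.72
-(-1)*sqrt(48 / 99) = 4*sqrt(33) / 33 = 0.70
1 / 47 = 0.02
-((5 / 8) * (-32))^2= -400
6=6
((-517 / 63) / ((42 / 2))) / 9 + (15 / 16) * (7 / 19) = 1093067 / 3619728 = 0.30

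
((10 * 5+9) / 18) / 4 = 59 / 72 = 0.82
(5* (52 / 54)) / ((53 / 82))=10660 / 1431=7.45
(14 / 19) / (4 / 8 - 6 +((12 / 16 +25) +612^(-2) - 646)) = -0.00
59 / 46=1.28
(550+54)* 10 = 6040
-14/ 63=-2/ 9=-0.22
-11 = -11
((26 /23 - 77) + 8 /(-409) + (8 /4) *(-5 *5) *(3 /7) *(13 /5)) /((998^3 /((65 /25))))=-112657389 /327273478306040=-0.00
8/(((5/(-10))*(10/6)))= -48/5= -9.60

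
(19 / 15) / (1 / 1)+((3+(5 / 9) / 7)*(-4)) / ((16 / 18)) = -1322 / 105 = -12.59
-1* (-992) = 992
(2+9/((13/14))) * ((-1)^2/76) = 0.15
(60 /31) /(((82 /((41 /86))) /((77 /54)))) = 385 /23994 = 0.02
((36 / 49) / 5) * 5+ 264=12972 / 49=264.73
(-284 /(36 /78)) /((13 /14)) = -662.67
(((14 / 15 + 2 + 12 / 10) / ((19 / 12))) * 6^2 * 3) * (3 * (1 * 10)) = 160704 / 19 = 8458.11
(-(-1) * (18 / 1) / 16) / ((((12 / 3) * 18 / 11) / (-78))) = -429 / 32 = -13.41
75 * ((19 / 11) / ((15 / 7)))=665 / 11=60.45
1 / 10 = 0.10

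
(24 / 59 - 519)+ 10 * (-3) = -32367 / 59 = -548.59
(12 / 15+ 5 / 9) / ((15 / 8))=488 / 675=0.72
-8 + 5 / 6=-7.17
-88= -88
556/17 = 32.71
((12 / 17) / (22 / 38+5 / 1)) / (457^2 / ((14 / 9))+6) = 532 / 564544075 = 0.00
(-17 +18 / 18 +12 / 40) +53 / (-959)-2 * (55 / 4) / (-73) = -5383032 / 350035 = -15.38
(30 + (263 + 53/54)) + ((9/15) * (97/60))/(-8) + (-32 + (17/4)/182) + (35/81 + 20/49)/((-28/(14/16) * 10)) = 21619634807/82555200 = 261.88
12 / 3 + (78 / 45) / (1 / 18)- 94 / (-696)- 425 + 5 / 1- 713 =-1097.66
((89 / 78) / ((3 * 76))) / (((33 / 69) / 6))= 2047 / 32604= 0.06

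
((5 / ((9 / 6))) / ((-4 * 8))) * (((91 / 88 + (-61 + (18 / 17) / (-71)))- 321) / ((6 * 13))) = 22481255 / 44185856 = 0.51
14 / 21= 2 / 3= 0.67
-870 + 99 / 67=-58191 / 67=-868.52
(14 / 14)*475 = 475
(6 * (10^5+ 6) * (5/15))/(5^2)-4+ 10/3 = 599986/75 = 7999.81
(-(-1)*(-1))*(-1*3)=3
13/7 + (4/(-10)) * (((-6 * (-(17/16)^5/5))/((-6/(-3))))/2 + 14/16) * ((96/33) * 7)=-541150339/63078400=-8.58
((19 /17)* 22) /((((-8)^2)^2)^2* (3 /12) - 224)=19 /3240880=0.00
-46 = -46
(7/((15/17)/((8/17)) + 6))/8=1/9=0.11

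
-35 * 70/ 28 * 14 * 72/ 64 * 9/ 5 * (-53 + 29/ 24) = 8222445/ 64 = 128475.70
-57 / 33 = -19 / 11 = -1.73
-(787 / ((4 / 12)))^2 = -5574321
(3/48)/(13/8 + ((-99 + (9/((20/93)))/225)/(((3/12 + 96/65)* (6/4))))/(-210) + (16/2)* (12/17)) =20036625/2389554634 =0.01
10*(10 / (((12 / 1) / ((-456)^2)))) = 1732800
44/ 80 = 11/ 20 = 0.55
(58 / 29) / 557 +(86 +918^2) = 469445172 / 557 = 842810.00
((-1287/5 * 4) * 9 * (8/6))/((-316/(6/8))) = 11583/395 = 29.32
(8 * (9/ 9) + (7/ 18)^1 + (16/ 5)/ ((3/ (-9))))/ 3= -109/ 270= -0.40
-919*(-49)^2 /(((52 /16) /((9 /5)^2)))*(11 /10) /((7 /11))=-6178883634 /1625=-3802389.93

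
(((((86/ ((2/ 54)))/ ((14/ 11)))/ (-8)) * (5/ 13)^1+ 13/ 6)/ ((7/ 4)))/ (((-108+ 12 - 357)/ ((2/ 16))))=186833/ 13850928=0.01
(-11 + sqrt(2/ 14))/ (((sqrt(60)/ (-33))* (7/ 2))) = 12.93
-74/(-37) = 2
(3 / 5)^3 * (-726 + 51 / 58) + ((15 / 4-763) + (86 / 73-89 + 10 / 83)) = -88169803477 / 87855500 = -1003.58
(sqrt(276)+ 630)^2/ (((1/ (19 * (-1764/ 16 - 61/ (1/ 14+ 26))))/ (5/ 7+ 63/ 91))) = -436211190528/ 365 - 7195942656 * sqrt(69)/ 949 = -1258085441.89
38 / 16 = 19 / 8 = 2.38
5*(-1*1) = -5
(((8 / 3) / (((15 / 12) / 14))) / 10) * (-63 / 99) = -1568 / 825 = -1.90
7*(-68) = -476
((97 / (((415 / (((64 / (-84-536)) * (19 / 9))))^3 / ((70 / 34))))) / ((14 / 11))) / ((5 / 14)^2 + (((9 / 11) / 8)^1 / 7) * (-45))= 0.00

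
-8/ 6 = -4/ 3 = -1.33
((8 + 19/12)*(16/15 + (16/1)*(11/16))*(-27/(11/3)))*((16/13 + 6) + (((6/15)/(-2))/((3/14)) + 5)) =-27513267/2860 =-9620.02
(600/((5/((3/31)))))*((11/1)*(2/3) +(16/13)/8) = 35040/403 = 86.95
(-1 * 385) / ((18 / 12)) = -770 / 3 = -256.67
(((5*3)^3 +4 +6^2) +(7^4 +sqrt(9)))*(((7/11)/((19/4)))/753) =14812/14307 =1.04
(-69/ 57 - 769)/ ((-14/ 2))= 14634/ 133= 110.03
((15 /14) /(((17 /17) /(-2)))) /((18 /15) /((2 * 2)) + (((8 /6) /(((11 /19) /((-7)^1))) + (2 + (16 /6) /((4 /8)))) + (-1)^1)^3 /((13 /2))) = 0.01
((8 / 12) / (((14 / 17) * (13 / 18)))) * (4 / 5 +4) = 2448 / 455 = 5.38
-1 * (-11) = 11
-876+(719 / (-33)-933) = -60416 / 33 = -1830.79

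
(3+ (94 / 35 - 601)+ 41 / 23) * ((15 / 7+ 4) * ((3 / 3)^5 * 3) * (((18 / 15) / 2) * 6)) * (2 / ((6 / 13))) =-4807553166 / 28175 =-170631.88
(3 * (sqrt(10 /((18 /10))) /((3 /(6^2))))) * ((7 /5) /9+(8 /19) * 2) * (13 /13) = 3412 * sqrt(2) /57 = 84.65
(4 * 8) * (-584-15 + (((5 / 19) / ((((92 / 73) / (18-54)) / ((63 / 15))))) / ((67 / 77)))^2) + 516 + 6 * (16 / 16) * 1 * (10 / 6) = 20135054593230 / 857259841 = 23487.69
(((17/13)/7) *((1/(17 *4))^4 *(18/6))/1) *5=15/114453248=0.00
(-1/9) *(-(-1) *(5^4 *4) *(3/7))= -2500/21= -119.05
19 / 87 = 0.22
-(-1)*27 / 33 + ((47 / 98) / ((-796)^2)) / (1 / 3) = 558850863 / 683038048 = 0.82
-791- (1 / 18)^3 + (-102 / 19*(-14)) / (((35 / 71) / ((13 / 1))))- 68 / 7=4581437743 / 3878280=1181.31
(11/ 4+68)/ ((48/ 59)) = 16697/ 192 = 86.96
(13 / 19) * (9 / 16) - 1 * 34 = -10219 / 304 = -33.62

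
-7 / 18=-0.39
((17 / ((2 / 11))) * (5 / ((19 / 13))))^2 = 147744025 / 1444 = 102315.81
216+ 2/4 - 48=337/2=168.50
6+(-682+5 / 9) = -6079 / 9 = -675.44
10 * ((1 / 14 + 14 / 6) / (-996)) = -505 / 20916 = -0.02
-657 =-657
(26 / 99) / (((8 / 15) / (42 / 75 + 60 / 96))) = 1027 / 1760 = 0.58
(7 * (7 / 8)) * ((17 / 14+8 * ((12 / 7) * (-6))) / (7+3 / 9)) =-23835 / 352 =-67.71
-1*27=-27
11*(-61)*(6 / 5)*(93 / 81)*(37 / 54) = -769637 / 1215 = -633.45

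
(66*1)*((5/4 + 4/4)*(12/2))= 891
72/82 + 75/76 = 5811/3116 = 1.86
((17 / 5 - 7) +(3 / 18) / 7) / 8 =-751 / 1680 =-0.45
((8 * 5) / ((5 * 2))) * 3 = 12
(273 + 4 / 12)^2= 672400 / 9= 74711.11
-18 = -18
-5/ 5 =-1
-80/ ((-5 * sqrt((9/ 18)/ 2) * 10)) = 16/ 5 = 3.20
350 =350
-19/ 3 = -6.33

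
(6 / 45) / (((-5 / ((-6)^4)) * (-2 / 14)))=6048 / 25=241.92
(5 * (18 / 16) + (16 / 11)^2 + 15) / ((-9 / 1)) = -22013 / 8712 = -2.53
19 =19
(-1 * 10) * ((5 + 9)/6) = -70/3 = -23.33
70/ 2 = 35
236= 236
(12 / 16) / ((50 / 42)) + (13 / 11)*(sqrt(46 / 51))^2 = 95143 / 56100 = 1.70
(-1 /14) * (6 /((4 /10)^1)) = -15 /14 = -1.07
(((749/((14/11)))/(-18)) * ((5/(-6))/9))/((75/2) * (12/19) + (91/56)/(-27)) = 111815/872577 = 0.13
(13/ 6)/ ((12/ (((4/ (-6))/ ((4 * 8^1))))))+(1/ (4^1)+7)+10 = 59603/ 3456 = 17.25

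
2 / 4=0.50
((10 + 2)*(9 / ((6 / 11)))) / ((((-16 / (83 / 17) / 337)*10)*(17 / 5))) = -598.86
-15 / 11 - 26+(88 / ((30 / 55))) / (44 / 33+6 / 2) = 1411 / 143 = 9.87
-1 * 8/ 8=-1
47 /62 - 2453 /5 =-151851 /310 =-489.84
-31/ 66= -0.47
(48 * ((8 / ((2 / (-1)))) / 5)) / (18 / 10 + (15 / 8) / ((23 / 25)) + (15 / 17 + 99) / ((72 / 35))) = -1801728 / 2458231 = -0.73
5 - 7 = -2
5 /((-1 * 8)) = -5 /8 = -0.62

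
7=7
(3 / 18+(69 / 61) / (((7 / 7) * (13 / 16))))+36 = 178705 / 4758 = 37.56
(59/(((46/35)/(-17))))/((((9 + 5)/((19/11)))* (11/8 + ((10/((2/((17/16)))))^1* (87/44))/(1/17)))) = -1524560/2913709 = -0.52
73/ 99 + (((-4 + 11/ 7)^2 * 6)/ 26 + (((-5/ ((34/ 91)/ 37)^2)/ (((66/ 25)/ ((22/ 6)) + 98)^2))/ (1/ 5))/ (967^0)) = -10238919484670879/ 444040692967872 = -23.06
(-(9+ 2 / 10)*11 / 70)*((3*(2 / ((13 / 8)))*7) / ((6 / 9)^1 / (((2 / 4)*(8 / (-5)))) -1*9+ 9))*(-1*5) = -224.20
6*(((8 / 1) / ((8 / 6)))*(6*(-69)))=-14904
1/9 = 0.11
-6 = -6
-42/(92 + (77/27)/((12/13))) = -13608/30809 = -0.44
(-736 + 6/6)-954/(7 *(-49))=-251151/343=-732.22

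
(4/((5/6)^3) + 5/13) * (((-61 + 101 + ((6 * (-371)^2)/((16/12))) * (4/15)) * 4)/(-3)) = -3013669976/1875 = -1607290.65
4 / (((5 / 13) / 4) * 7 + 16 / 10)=1040 / 591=1.76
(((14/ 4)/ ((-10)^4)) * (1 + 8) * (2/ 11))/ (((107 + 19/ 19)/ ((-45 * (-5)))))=0.00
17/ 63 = 0.27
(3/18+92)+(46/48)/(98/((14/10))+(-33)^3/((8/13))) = 86013789/933242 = 92.17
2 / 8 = 1 / 4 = 0.25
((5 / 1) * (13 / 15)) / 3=1.44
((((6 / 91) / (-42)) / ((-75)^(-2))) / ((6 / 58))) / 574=-54375 / 365638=-0.15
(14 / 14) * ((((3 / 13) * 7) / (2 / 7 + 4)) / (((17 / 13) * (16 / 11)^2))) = 5929 / 43520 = 0.14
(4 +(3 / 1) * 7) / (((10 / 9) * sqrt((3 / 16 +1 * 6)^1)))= 9.05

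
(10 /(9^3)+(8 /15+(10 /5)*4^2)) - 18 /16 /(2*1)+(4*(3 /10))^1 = 1935323 /58320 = 33.18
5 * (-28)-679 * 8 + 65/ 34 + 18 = -188771/ 34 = -5552.09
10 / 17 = 0.59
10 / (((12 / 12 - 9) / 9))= -45 / 4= -11.25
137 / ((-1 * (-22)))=137 / 22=6.23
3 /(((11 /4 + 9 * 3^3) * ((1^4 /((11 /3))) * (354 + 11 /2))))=88 /706777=0.00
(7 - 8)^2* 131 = 131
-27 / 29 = -0.93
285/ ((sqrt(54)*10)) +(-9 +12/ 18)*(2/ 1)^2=-100/ 3 +19*sqrt(6)/ 12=-29.45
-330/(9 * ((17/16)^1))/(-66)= 80/153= 0.52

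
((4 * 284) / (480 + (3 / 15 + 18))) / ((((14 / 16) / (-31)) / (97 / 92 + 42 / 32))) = -191.20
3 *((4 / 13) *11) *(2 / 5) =4.06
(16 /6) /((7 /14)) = 16 /3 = 5.33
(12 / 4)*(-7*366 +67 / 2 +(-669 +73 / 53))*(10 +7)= -17278239 / 106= -163002.25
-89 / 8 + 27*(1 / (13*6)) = -1121 / 104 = -10.78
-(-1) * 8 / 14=4 / 7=0.57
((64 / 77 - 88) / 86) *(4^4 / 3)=-859136 / 9933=-86.49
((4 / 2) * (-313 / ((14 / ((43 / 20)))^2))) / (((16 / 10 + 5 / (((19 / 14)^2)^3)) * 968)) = -0.01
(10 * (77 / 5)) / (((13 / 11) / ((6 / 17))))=10164 / 221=45.99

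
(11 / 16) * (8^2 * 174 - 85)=7597.56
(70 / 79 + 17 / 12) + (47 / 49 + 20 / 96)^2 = 400511575 / 109255104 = 3.67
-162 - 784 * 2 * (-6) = 9246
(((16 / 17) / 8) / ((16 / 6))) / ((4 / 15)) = 45 / 272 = 0.17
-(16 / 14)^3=-512 / 343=-1.49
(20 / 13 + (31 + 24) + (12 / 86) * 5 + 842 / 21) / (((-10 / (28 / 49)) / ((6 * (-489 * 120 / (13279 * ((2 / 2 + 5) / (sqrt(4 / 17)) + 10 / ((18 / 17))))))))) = -150853913190 / 6910776691 + 814611131226 * sqrt(17) / 117483203747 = 6.76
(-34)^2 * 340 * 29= 11398160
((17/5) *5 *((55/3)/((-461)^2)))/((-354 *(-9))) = 935/2031275718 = 0.00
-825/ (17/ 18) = -14850/ 17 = -873.53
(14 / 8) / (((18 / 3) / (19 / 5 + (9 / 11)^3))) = 101269 / 79860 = 1.27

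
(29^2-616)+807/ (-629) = 140718/ 629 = 223.72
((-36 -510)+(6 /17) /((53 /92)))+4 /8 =-981887 /1802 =-544.89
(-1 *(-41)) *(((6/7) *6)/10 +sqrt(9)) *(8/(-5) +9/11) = -216849/1925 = -112.65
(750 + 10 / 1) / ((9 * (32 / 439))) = 41705 / 36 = 1158.47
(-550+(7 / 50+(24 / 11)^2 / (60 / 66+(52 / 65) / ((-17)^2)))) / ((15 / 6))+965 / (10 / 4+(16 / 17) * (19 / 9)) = -38124967163 / 13681430125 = -2.79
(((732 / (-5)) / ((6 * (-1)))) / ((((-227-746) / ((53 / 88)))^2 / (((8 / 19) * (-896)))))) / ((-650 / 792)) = 0.00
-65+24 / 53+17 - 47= -5011 / 53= -94.55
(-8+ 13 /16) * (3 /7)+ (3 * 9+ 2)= 2903 /112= 25.92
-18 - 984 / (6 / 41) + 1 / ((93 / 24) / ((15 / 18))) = -626986 / 93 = -6741.78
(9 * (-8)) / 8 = -9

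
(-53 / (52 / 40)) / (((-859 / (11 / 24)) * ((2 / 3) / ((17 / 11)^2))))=76585 / 982696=0.08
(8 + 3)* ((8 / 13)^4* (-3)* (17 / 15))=-765952 / 142805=-5.36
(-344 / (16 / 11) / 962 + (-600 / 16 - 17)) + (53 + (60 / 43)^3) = 148519987 / 152971468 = 0.97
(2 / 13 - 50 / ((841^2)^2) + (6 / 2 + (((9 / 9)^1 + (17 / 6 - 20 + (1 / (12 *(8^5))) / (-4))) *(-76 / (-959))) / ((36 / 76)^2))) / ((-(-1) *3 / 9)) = -72536162923990391249177 / 9458948214642025562112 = -7.67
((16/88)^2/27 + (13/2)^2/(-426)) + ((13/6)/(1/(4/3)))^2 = 8.25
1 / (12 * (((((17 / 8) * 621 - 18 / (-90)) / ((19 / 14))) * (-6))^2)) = 9025 / 3687334423227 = 0.00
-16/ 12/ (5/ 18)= -24/ 5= -4.80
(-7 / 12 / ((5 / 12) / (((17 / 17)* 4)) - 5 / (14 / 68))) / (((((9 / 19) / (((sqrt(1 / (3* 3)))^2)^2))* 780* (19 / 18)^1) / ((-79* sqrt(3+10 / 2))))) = -15484* sqrt(2) / 128334375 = -0.00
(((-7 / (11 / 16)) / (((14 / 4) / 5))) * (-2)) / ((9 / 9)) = 320 / 11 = 29.09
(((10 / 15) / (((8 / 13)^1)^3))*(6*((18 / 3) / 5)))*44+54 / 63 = 907.12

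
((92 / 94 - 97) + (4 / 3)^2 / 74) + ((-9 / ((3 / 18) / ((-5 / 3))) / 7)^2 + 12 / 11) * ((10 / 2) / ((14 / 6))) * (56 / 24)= 6208712273 / 8435889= 735.99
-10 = -10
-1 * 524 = -524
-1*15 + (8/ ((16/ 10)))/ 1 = -10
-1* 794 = -794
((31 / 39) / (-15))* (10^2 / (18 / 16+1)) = -4960 / 1989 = -2.49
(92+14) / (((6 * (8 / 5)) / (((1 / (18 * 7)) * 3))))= 265 / 1008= 0.26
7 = 7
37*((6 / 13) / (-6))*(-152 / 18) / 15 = 2812 / 1755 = 1.60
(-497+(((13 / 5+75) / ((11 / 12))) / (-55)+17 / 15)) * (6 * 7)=-63195412 / 3025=-20891.05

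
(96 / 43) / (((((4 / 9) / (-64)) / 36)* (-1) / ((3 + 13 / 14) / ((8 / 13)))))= 22239360 / 301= 73884.92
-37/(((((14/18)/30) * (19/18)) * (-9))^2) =-10789200/17689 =-609.94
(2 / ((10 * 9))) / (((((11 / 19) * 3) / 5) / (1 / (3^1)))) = 19 / 891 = 0.02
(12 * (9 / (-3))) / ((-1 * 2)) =18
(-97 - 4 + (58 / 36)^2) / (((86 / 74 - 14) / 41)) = 48366511 / 153900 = 314.27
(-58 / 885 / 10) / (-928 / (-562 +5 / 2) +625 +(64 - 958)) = 10817 / 441253625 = 0.00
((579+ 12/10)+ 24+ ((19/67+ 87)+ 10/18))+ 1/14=29213987/42210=692.11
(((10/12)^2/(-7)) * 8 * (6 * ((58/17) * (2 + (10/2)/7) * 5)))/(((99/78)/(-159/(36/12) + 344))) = -50551.93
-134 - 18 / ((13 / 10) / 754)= -10574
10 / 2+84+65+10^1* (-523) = -5076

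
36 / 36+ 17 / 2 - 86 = -153 / 2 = -76.50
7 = 7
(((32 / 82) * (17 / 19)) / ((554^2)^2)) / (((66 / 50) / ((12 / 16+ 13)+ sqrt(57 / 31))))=425 * sqrt(1767) / 4691720885303397+ 2125 / 55034849094468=0.00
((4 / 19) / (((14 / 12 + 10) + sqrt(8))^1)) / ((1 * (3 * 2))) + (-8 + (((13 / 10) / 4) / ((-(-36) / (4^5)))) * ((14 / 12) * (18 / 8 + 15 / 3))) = 756401024 / 10775565 - 48 * sqrt(2) / 79819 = 70.20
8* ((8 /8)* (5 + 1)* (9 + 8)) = 816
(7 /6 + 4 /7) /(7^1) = 73 /294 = 0.25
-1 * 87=-87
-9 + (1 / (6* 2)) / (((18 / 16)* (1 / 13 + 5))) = -8006 / 891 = -8.99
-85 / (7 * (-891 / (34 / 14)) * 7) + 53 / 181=16459034 / 55315953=0.30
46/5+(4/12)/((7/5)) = 991/105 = 9.44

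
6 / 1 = 6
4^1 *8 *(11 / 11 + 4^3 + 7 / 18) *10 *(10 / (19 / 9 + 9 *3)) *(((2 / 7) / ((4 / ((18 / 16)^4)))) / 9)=21450825 / 234752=91.38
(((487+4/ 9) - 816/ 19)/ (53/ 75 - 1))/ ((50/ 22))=-76009/ 114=-666.75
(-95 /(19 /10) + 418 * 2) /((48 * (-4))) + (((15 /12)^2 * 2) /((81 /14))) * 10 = 3389 /2592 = 1.31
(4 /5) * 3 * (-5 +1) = -48 /5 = -9.60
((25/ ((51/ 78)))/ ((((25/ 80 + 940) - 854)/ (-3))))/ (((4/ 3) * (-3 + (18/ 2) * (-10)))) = 7800/ 727787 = 0.01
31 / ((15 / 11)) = 341 / 15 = 22.73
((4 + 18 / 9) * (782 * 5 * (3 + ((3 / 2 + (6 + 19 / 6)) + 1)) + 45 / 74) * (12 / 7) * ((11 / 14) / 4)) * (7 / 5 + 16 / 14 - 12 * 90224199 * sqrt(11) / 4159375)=7478245203 / 25382 - 4135150255564458 * sqrt(11) / 137108125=-99734030.87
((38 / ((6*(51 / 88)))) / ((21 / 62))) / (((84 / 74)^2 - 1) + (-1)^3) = -70958008 / 1564731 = -45.35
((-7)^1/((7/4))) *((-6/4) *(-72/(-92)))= 4.70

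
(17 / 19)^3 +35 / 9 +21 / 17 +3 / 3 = 7178572 / 1049427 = 6.84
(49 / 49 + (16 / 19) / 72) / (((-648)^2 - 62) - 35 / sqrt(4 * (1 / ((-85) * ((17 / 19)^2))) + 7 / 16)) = 102935 * sqrt(1405815) / 373885288848543687 + 600635831487 / 249256859232362458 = 0.00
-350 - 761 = -1111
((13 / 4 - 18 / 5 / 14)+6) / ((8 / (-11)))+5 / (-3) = -14.03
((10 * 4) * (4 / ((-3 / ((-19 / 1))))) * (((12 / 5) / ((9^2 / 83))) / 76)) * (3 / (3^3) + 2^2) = 98272 / 729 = 134.80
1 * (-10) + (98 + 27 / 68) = 6011 / 68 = 88.40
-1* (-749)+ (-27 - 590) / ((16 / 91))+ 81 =-42867 / 16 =-2679.19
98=98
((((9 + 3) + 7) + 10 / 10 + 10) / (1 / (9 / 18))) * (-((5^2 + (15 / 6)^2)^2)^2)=-3662109375 / 256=-14305114.75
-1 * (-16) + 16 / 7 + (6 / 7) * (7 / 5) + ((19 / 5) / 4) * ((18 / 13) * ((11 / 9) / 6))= 19.75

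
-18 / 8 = -9 / 4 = -2.25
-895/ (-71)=895/ 71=12.61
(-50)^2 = 2500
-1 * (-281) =281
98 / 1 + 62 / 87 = 98.71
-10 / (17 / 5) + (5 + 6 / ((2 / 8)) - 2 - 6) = 307 / 17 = 18.06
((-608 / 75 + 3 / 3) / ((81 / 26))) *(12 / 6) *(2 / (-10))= 0.91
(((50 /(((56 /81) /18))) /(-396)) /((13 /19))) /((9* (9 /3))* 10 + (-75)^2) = -855 /1049048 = -0.00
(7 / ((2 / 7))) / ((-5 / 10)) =-49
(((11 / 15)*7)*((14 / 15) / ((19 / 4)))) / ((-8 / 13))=-7007 / 4275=-1.64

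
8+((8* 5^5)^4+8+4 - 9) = 390625000000000011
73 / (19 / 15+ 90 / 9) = 1095 / 169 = 6.48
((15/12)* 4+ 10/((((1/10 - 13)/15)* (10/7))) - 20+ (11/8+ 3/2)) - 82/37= -286135/12728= -22.48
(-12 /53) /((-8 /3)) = 9 /106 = 0.08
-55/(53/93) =-5115/53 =-96.51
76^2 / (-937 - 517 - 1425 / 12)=-23104 / 6291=-3.67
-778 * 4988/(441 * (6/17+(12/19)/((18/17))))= -9268.37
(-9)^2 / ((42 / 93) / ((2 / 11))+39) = 2511 / 1286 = 1.95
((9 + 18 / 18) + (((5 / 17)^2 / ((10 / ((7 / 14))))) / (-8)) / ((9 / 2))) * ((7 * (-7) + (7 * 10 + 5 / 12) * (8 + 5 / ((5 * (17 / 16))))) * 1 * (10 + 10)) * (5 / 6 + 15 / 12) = 1540345713125 / 6367248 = 241917.03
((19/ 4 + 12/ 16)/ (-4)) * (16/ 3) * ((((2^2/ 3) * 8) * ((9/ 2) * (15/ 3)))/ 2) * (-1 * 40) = 35200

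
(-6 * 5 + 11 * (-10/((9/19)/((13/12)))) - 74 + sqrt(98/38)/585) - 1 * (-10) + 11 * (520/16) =7 * sqrt(19)/11115 + 322/27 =11.93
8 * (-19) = -152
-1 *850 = -850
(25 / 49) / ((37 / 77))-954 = -246811 / 259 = -952.94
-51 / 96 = -17 / 32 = -0.53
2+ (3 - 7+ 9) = 7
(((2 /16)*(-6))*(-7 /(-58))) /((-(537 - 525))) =0.01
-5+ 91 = 86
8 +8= 16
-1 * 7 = -7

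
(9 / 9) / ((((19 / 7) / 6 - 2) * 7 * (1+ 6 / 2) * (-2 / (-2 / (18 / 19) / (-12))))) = 0.00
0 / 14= 0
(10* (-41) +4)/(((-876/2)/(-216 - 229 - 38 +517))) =6902/219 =31.52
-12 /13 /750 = -2 /1625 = -0.00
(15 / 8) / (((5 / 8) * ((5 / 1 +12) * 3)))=1 / 17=0.06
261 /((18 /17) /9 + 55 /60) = 53244 /211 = 252.34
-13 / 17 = -0.76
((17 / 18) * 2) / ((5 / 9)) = 17 / 5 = 3.40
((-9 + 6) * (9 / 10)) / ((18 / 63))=-189 / 20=-9.45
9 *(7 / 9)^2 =5.44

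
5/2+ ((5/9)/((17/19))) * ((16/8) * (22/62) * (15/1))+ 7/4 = 68677/6324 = 10.86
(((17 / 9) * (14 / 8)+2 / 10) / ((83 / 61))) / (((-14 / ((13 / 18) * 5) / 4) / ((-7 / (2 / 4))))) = 500383 / 13446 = 37.21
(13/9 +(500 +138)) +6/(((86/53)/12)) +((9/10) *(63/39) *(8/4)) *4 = 17493977/25155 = 695.45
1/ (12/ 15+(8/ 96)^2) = 1.24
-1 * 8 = -8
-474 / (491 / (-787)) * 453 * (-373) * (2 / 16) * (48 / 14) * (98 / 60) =-220611502377 / 2455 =-89862119.09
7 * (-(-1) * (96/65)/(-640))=-21/1300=-0.02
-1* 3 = -3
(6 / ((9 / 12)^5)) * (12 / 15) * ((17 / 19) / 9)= 139264 / 69255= 2.01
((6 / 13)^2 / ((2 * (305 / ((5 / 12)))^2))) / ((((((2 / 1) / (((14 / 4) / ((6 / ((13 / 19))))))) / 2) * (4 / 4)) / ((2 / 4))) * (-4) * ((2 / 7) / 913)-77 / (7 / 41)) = -44737 / 101504618026136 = -0.00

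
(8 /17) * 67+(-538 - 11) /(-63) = 4789 /119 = 40.24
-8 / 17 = -0.47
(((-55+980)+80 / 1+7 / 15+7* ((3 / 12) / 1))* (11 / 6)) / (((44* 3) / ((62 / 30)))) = 1873423 / 64800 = 28.91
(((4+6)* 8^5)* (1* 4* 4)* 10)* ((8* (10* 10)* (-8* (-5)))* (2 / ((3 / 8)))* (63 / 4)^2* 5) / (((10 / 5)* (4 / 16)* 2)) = 11098128384000000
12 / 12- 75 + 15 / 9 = -217 / 3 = -72.33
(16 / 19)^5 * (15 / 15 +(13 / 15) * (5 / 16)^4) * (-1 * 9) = -9515184 / 2476099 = -3.84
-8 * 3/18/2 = -2/3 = -0.67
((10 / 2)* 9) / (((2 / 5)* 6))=75 / 4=18.75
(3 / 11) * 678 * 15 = 30510 / 11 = 2773.64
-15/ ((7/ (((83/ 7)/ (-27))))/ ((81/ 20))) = 747/ 196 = 3.81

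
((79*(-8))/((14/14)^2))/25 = -632/25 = -25.28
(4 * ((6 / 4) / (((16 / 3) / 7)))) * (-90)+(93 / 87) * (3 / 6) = -82153 / 116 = -708.22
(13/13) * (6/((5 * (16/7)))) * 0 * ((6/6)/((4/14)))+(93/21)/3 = 31/21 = 1.48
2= 2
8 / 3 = 2.67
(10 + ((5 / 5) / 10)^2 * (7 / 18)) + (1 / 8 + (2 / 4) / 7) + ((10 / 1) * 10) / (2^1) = 189631 / 3150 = 60.20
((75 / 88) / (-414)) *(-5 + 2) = 25 / 4048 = 0.01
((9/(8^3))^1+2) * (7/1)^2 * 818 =80868.57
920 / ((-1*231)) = -920 / 231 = -3.98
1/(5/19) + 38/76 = 43/10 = 4.30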